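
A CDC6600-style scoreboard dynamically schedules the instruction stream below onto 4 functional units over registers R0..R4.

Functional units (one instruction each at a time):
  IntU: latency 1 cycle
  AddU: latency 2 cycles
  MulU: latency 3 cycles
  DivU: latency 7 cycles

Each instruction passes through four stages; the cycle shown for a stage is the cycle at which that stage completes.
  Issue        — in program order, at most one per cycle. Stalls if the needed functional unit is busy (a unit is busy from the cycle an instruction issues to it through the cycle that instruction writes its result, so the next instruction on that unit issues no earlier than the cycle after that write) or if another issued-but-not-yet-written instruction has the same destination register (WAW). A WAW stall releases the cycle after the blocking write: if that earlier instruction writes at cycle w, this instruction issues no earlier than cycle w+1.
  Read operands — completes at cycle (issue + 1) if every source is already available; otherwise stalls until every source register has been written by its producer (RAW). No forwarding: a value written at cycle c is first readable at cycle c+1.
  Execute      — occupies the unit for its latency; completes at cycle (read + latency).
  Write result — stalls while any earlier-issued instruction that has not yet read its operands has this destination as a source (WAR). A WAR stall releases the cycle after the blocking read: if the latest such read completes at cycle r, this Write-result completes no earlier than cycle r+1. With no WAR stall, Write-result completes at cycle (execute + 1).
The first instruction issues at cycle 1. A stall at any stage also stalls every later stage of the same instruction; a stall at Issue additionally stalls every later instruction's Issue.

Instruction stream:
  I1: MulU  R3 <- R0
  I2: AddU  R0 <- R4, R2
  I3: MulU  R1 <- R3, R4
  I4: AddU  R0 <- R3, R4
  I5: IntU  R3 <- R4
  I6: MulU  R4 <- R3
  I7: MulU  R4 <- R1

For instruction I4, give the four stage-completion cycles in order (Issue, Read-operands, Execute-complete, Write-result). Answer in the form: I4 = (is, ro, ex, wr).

I1: IS=1 RO=2 EX=5 WR=6
I2: IS=2 RO=3 EX=5 WR=6
I3: IS=7 RO=8 EX=11 WR=12  [struct: MulU busy until I1 writes@6]
I4: IS=8 RO=9 EX=11 WR=12
I5: IS=9 RO=10 EX=11 WR=12
I6: IS=13 RO=14 EX=17 WR=18  [struct: MulU busy until I3 writes@12]
I7: IS=19 RO=20 EX=23 WR=24  [struct: MulU busy until I6 writes@18]

I4 = (8, 9, 11, 12)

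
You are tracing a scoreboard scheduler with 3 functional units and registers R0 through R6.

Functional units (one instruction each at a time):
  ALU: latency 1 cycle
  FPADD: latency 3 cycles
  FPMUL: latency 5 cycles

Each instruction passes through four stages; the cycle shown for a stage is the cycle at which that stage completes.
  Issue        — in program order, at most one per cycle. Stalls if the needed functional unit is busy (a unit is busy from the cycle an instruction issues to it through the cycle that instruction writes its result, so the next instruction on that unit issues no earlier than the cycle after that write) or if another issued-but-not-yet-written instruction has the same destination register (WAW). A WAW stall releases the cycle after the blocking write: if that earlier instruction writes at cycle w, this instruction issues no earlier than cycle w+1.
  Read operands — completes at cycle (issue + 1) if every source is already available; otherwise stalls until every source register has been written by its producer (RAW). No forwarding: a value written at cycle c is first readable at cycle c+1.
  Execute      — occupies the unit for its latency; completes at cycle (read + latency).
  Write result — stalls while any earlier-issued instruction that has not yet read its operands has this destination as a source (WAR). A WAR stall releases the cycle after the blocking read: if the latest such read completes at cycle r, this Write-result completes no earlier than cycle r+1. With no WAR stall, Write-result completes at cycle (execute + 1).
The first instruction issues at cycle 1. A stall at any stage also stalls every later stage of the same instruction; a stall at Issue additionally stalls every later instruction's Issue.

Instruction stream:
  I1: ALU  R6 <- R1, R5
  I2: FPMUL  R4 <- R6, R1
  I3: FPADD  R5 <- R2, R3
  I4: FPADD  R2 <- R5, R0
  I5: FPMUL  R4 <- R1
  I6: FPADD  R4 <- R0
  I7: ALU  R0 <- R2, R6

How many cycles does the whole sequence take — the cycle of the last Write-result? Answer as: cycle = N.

t=1  I1 dispatched to ALU
t=2  I1 operands ready | I2 dispatched to FPMUL
t=3  I1 complete | I3 dispatched to FPADD
t=4  R6←I1 | I3 operands ready
t=5  I2 operands ready
t=7  I3 complete
t=8  R5←I3
t=9  I4 dispatched to FPADD
t=10  I2 complete | I4 operands ready
t=11  R4←I2
t=12  I5 dispatched to FPMUL
t=13  I4 complete | I5 operands ready
t=14  R2←I4
t=18  I5 complete
t=19  R4←I5
t=20  I6 dispatched to FPADD
t=21  I6 operands ready | I7 dispatched to ALU
t=22  I7 operands ready
t=23  I7 complete
t=24  I6 complete | R0←I7
t=25  R4←I6

cycle = 25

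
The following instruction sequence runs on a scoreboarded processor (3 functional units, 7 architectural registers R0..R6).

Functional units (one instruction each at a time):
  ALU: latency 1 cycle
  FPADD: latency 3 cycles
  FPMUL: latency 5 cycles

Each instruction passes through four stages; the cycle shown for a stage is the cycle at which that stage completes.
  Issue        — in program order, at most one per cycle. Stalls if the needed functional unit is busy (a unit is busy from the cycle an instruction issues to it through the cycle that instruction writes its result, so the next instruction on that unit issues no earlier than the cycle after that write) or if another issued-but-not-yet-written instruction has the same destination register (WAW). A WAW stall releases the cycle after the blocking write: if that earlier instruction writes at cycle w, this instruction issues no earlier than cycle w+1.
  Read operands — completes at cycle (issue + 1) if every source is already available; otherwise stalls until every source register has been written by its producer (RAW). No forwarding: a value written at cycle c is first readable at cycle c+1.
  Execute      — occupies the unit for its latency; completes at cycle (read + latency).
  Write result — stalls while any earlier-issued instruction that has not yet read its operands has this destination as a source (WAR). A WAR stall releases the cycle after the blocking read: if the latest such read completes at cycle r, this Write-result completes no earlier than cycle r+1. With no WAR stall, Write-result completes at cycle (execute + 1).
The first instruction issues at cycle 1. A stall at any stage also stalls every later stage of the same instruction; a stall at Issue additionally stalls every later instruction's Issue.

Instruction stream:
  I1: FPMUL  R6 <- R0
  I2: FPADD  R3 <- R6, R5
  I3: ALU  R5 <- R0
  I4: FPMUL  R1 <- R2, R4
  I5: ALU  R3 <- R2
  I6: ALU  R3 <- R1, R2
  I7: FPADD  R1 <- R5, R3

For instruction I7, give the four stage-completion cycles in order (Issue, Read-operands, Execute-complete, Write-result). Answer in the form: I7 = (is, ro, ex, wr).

[1] I1 issues→FPMUL
[2] I1 reads | I2 issues→FPADD
[3] I3 issues→ALU
[4] I3 reads
[5] I3 exec-done
[7] I1 exec-done
[8] I1 writes R6
[9] I2 reads | I4 issues→FPMUL
[10] I3 writes R5 | I4 reads
[12] I2 exec-done
[13] I2 writes R3
[14] I5 issues→ALU
[15] I4 exec-done | I5 reads
[16] I4 writes R1 | I5 exec-done
[17] I5 writes R3
[18] I6 issues→ALU
[19] I6 reads | I7 issues→FPADD
[20] I6 exec-done
[21] I6 writes R3
[22] I7 reads
[25] I7 exec-done
[26] I7 writes R1

I7 = (19, 22, 25, 26)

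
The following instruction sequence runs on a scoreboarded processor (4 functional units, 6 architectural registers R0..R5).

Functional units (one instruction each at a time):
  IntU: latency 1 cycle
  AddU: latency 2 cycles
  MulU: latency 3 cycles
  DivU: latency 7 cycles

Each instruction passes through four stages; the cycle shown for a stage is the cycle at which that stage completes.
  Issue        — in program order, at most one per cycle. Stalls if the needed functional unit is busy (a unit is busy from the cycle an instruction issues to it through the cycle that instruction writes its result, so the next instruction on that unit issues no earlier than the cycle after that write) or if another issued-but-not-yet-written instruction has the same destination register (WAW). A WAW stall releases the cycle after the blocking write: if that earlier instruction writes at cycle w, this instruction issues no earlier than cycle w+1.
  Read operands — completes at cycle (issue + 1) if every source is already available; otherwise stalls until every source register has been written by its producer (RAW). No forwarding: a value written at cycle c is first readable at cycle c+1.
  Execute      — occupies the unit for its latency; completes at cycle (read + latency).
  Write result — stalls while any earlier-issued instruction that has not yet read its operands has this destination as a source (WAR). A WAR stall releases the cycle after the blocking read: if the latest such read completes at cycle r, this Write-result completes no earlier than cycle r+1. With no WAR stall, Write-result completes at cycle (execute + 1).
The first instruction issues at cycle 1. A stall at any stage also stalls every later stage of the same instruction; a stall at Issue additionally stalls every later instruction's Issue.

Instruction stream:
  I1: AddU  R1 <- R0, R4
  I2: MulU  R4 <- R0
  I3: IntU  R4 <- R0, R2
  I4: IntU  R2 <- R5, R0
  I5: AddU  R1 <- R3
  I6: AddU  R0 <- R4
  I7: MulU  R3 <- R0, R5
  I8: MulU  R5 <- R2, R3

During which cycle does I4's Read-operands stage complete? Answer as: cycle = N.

I1 -> (1, 2, 4, 5)
I2 -> (2, 3, 6, 7)
I3 -> (8, 9, 10, 11)  // WAW R4: wait I2 write@7
I4 -> (12, 13, 14, 15)  // struct: IntU busy until I3 writes@11
I5 -> (13, 14, 16, 17)
I6 -> (18, 19, 21, 22)  // struct: AddU busy until I5 writes@17
I7 -> (19, 23, 26, 27)  // RAW R0: wait I6 write@22
I8 -> (28, 29, 32, 33)  // struct: MulU busy until I7 writes@27

cycle = 13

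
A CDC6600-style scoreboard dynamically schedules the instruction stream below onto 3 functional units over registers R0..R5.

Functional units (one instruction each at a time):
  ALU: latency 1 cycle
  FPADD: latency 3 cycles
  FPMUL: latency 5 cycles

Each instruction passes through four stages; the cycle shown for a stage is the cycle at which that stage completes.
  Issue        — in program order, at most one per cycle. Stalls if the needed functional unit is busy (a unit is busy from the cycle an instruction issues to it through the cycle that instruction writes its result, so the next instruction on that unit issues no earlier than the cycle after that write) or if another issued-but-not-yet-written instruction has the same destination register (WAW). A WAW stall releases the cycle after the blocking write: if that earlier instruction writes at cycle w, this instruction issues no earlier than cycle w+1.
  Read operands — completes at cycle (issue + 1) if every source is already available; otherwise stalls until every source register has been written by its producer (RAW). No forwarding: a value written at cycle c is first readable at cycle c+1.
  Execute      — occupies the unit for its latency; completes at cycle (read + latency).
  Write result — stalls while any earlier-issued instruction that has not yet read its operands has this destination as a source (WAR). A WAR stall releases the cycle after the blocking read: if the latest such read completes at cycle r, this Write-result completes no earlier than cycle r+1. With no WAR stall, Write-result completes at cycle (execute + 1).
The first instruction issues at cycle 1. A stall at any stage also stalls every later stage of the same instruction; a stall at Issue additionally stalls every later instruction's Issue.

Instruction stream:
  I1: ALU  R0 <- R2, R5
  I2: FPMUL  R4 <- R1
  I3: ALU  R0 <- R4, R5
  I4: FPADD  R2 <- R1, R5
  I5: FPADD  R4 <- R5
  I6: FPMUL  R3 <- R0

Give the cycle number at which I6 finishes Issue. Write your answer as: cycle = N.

cycle = 13

I1 -> (1, 2, 3, 4)
I2 -> (2, 3, 8, 9)
I3 -> (5, 10, 11, 12)  // struct: ALU busy until I1 writes@4, RAW R4: wait I2 write@9
I4 -> (6, 7, 10, 11)
I5 -> (12, 13, 16, 17)  // struct: FPADD busy until I4 writes@11
I6 -> (13, 14, 19, 20)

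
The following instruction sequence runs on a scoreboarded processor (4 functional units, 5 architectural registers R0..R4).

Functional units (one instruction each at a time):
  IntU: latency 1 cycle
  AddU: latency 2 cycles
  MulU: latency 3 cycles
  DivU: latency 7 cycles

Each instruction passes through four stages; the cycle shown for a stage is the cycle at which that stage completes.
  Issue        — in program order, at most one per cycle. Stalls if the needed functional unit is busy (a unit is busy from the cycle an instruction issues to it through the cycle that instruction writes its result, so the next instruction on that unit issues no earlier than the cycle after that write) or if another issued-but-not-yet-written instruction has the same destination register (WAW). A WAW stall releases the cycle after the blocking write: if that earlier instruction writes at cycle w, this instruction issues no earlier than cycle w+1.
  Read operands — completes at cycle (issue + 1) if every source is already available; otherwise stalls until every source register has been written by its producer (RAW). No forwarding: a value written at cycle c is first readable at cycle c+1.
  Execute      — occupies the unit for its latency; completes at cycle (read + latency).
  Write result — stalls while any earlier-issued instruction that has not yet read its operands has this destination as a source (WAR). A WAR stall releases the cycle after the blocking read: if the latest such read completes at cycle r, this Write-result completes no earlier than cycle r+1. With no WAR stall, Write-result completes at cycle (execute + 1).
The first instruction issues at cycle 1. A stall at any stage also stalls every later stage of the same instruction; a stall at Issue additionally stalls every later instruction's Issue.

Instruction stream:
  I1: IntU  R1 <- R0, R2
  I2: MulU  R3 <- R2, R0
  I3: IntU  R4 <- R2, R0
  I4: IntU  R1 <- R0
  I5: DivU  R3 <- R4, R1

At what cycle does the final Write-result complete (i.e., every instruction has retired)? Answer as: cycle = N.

c1: issue I1 (IntU)
c2: I1 read-ops, issue I2 (MulU)
c3: I1 finished on IntU, I2 read-ops
c4: I1→R1
c5: issue I3 (IntU)
c6: I2 finished on MulU, I3 read-ops
c7: I2→R3, I3 finished on IntU
c8: I3→R4
c9: issue I4 (IntU)
c10: I4 read-ops, issue I5 (DivU)
c11: I4 finished on IntU
c12: I4→R1
c13: I5 read-ops
c20: I5 finished on DivU
c21: I5→R3

cycle = 21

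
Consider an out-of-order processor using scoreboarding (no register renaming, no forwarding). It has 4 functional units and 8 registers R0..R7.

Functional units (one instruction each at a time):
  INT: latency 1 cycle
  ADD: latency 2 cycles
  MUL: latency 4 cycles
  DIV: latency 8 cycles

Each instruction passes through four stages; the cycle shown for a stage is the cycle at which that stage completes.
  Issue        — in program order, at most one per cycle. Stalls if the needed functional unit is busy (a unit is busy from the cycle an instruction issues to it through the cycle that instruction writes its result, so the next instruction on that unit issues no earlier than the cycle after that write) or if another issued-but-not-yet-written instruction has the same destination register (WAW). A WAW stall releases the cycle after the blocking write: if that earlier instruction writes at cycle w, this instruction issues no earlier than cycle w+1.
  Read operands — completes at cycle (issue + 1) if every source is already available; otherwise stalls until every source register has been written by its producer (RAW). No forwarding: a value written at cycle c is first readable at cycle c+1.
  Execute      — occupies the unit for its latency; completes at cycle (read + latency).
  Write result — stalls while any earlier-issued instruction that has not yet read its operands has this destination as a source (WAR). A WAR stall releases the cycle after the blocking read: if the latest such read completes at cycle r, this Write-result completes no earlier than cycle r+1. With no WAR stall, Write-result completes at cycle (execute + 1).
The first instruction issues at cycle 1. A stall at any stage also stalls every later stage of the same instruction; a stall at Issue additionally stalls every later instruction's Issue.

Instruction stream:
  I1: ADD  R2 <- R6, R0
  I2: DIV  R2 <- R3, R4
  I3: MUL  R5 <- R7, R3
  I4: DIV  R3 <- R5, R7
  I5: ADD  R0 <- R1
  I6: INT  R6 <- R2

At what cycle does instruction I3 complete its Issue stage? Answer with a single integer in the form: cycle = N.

1) issue 1, read 2, done 4, write 5
2) issue 6, read 7, done 15, write 16  <WAW R2: wait I1 write@5>
3) issue 7, read 8, done 12, write 13
4) issue 17, read 18, done 26, write 27  <struct: DIV busy until I2 writes@16>
5) issue 18, read 19, done 21, write 22
6) issue 19, read 20, done 21, write 22

cycle = 7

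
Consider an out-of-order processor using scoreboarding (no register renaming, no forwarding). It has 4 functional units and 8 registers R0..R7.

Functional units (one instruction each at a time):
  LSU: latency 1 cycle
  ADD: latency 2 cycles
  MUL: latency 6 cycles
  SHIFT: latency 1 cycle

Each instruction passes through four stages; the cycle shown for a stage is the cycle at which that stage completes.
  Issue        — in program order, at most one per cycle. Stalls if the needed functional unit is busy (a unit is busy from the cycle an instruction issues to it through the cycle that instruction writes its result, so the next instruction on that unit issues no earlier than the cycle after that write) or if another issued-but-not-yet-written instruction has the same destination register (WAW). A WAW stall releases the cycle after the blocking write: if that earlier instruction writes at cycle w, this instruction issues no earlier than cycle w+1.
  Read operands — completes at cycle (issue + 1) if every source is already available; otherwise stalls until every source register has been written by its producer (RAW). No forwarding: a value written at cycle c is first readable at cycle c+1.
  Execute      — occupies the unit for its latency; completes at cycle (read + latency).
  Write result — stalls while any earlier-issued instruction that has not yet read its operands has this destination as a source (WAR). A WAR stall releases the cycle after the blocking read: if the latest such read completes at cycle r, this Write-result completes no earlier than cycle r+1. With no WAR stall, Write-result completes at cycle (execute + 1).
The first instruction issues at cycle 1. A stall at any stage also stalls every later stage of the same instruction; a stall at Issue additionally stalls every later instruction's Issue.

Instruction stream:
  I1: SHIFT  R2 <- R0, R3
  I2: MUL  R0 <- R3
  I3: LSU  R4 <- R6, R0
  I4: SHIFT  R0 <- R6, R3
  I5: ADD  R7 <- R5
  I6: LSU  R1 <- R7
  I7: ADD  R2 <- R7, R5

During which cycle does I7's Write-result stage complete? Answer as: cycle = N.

I1: IS=1 RO=2 EX=3 WR=4
I2: IS=2 RO=3 EX=9 WR=10
I3: IS=3 RO=11 EX=12 WR=13  [RAW R0: wait I2 write@10]
I4: IS=11 RO=12 EX=13 WR=14  [WAW R0: wait I2 write@10]
I5: IS=12 RO=13 EX=15 WR=16
I6: IS=14 RO=17 EX=18 WR=19  [struct: LSU busy until I3 writes@13; RAW R7: wait I5 write@16]
I7: IS=17 RO=18 EX=20 WR=21  [struct: ADD busy until I5 writes@16]

cycle = 21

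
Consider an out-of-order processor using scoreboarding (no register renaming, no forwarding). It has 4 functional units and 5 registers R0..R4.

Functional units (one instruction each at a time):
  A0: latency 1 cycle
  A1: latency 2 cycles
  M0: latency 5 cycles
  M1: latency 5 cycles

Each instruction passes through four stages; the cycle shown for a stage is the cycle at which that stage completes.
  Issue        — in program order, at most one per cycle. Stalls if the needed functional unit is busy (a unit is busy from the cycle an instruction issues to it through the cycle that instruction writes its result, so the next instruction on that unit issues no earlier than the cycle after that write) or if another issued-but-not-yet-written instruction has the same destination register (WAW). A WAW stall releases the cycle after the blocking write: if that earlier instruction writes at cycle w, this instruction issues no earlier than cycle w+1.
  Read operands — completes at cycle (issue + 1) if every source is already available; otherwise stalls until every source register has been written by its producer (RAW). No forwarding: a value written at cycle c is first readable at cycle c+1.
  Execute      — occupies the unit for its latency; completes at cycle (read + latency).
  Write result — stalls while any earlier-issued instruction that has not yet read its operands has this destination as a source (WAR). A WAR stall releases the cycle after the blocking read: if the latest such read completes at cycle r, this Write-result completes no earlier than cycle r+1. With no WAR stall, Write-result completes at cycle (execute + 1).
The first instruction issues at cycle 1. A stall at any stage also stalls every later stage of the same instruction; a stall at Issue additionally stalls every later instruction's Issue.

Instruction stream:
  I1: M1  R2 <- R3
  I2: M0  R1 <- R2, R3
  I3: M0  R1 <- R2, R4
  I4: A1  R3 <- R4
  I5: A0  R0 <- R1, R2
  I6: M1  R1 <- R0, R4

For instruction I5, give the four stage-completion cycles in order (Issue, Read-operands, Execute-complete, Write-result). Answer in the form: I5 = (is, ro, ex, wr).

cycle 1: I1 issues→M1
cycle 2: I1 reads; I2 issues→M0
cycle 7: I1 exec-done
cycle 8: I1 writes R2
cycle 9: I2 reads
cycle 14: I2 exec-done
cycle 15: I2 writes R1
cycle 16: I3 issues→M0
cycle 17: I3 reads; I4 issues→A1
cycle 18: I4 reads; I5 issues→A0
cycle 20: I4 exec-done
cycle 21: I4 writes R3
cycle 22: I3 exec-done
cycle 23: I3 writes R1
cycle 24: I5 reads; I6 issues→M1
cycle 25: I5 exec-done
cycle 26: I5 writes R0
cycle 27: I6 reads
cycle 32: I6 exec-done
cycle 33: I6 writes R1

I5 = (18, 24, 25, 26)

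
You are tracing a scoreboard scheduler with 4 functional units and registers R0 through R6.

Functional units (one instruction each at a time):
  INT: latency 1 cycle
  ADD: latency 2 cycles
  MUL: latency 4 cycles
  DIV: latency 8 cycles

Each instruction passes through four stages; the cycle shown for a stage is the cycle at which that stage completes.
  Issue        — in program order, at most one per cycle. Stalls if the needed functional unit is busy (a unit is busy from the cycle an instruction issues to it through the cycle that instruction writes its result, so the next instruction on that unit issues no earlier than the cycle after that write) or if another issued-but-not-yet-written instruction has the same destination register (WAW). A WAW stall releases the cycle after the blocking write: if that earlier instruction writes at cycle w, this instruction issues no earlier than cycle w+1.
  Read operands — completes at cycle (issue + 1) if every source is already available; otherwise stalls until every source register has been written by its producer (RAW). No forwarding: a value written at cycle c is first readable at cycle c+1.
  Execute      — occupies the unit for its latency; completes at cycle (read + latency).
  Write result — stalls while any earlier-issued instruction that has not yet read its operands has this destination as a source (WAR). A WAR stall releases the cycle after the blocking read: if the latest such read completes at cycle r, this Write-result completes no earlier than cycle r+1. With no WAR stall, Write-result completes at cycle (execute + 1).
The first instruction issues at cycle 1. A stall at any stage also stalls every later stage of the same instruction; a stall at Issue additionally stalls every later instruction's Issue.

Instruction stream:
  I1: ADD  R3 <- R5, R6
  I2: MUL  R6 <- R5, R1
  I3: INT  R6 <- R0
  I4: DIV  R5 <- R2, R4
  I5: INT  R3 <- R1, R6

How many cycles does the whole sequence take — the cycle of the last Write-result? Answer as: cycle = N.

cycle = 20

cycle 1: I1→ADD
cycle 2: I1 RO, I2→MUL
cycle 3: I2 RO
cycle 4: I1 EX
cycle 5: I1 WR R3
cycle 7: I2 EX
cycle 8: I2 WR R6
cycle 9: I3→INT
cycle 10: I3 RO, I4→DIV
cycle 11: I3 EX, I4 RO
cycle 12: I3 WR R6
cycle 13: I5→INT
cycle 14: I5 RO
cycle 15: I5 EX
cycle 16: I5 WR R3
cycle 19: I4 EX
cycle 20: I4 WR R5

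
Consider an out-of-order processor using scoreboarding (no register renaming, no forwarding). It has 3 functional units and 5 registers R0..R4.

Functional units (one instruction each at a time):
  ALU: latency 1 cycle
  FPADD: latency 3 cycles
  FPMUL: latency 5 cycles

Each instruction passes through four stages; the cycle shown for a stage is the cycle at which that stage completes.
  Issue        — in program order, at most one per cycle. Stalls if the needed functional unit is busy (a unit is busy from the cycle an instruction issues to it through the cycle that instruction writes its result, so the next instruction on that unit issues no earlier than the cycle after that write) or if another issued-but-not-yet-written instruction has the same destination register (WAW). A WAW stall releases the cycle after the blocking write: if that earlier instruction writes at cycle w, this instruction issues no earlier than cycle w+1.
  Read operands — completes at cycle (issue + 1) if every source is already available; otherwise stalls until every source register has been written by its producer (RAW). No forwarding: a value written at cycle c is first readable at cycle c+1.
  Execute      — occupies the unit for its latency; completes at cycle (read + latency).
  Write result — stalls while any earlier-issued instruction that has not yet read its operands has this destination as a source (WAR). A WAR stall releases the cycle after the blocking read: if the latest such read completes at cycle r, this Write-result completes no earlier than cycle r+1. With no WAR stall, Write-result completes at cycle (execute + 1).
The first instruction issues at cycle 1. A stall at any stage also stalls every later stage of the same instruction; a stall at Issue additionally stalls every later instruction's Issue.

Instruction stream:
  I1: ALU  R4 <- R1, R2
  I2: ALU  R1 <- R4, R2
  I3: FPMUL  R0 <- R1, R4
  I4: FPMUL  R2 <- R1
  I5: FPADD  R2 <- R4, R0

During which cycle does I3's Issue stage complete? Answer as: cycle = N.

cycle = 6

I1: IS=1 RO=2 EX=3 WR=4
I2: IS=5 RO=6 EX=7 WR=8  [struct: ALU busy until I1 writes@4]
I3: IS=6 RO=9 EX=14 WR=15  [RAW R1: wait I2 write@8]
I4: IS=16 RO=17 EX=22 WR=23  [struct: FPMUL busy until I3 writes@15]
I5: IS=24 RO=25 EX=28 WR=29  [WAW R2: wait I4 write@23]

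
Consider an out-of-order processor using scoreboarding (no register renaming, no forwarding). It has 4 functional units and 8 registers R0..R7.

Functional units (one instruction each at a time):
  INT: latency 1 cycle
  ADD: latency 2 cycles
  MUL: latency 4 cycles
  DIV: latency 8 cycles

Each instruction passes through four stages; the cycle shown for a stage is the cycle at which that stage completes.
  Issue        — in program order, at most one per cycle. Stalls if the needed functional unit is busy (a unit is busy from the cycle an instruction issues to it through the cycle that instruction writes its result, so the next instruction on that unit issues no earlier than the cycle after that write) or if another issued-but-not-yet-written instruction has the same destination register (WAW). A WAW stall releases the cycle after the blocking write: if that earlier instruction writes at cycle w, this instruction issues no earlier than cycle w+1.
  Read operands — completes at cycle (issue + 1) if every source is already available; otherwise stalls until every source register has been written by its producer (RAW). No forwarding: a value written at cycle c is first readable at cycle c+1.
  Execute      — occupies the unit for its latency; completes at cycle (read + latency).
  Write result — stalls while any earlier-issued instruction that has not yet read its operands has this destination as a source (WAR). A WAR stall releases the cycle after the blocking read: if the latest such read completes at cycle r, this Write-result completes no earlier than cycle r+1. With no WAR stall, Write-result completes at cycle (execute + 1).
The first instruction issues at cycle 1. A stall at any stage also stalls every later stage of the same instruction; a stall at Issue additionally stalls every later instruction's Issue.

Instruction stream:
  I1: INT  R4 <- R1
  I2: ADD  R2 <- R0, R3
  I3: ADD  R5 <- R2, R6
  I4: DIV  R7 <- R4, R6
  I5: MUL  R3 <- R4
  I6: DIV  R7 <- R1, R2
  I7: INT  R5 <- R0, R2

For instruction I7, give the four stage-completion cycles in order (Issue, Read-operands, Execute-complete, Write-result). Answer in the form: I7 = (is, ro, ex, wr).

I7 = (20, 21, 22, 23)

I1 -> (1, 2, 3, 4)
I2 -> (2, 3, 5, 6)
I3 -> (7, 8, 10, 11)  // struct: ADD busy until I2 writes@6
I4 -> (8, 9, 17, 18)
I5 -> (9, 10, 14, 15)
I6 -> (19, 20, 28, 29)  // struct: DIV busy until I4 writes@18
I7 -> (20, 21, 22, 23)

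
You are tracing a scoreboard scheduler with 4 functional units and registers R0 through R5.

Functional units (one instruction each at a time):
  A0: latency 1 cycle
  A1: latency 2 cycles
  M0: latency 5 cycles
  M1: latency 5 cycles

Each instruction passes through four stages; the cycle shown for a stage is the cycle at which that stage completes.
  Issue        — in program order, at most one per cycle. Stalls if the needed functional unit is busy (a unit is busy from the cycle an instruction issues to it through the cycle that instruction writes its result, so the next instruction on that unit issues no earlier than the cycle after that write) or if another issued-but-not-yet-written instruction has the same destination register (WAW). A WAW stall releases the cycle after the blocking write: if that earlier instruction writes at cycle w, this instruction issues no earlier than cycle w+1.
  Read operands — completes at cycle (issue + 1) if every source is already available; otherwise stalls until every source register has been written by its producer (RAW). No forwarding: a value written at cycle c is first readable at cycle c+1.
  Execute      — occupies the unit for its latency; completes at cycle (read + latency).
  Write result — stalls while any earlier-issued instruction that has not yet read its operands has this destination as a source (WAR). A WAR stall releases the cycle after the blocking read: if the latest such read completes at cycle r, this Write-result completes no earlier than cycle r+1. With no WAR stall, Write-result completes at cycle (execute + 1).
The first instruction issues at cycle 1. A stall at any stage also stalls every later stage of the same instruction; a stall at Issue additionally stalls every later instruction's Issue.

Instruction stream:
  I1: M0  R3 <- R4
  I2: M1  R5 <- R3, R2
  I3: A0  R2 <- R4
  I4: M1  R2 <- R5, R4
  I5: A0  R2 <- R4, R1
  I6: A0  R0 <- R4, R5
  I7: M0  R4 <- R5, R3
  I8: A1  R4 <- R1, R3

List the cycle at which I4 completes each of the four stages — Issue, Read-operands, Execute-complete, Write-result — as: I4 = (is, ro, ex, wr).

I4 = (16, 17, 22, 23)

cycle 1: I1 issues→M0
cycle 2: I1 reads, I2 issues→M1
cycle 3: I3 issues→A0
cycle 4: I3 reads
cycle 5: I3 exec-done
cycle 7: I1 exec-done
cycle 8: I1 writes R3
cycle 9: I2 reads
cycle 10: I3 writes R2
cycle 14: I2 exec-done
cycle 15: I2 writes R5
cycle 16: I4 issues→M1
cycle 17: I4 reads
cycle 22: I4 exec-done
cycle 23: I4 writes R2
cycle 24: I5 issues→A0
cycle 25: I5 reads
cycle 26: I5 exec-done
cycle 27: I5 writes R2
cycle 28: I6 issues→A0
cycle 29: I6 reads, I7 issues→M0
cycle 30: I6 exec-done, I7 reads
cycle 31: I6 writes R0
cycle 35: I7 exec-done
cycle 36: I7 writes R4
cycle 37: I8 issues→A1
cycle 38: I8 reads
cycle 40: I8 exec-done
cycle 41: I8 writes R4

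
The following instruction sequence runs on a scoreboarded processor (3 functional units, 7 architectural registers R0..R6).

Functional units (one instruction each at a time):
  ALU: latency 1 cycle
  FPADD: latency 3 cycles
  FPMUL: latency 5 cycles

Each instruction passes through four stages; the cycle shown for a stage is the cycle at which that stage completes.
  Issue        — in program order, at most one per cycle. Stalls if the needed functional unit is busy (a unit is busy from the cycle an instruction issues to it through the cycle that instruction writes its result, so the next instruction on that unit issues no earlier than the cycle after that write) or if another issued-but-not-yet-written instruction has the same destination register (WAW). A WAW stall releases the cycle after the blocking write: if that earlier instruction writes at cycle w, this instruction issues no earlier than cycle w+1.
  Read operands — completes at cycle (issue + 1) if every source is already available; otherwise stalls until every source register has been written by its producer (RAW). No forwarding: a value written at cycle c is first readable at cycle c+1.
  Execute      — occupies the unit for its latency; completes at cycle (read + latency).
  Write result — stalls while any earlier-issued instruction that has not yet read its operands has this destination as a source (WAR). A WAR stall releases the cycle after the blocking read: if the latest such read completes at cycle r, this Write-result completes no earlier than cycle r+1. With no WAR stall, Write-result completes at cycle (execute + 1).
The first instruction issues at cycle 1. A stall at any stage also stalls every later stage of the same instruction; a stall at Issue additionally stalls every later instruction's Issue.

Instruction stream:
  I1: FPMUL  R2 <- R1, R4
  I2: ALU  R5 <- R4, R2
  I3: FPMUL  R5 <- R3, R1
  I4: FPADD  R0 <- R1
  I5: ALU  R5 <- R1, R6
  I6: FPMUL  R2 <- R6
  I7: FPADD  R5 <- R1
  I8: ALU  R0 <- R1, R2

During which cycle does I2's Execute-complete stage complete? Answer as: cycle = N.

I1  is:1  ro:2  ex:7  wr:8
I2  is:2  ro:9  ex:10  wr:11  — RAW R2: wait I1 write@8
I3  is:12  ro:13  ex:18  wr:19  — WAW R5: wait I2 write@11
I4  is:13  ro:14  ex:17  wr:18
I5  is:20  ro:21  ex:22  wr:23  — WAW R5: wait I3 write@19
I6  is:21  ro:22  ex:27  wr:28
I7  is:24  ro:25  ex:28  wr:29  — WAW R5: wait I5 write@23
I8  is:25  ro:29  ex:30  wr:31  — RAW R2: wait I6 write@28

cycle = 10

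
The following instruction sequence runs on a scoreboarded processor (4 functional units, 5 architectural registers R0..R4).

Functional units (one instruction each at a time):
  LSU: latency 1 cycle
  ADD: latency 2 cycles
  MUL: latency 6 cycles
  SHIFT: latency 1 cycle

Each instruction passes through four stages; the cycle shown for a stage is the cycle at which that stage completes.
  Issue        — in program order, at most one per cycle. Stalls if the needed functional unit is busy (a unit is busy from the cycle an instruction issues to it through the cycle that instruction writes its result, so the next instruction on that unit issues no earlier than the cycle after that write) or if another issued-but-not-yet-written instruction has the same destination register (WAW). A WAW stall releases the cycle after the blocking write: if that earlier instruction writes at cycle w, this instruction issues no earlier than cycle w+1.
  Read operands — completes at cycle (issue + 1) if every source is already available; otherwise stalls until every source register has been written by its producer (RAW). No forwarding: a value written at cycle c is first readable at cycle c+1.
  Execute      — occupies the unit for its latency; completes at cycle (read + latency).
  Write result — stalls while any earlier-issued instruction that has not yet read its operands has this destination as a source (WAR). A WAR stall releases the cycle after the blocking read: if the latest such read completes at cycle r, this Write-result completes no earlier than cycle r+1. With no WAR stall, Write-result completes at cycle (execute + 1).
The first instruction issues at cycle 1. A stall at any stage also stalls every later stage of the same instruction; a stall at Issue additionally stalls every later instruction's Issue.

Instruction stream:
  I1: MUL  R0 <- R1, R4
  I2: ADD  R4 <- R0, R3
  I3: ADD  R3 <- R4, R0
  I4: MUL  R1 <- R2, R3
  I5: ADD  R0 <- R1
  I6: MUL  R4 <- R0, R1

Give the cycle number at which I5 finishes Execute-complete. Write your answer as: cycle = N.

c1: I1→MUL
c2: I1 RO · I2→ADD
c8: I1 EX
c9: I1 WR R0
c10: I2 RO
c12: I2 EX
c13: I2 WR R4
c14: I3→ADD
c15: I3 RO · I4→MUL
c17: I3 EX
c18: I3 WR R3
c19: I4 RO · I5→ADD
c25: I4 EX
c26: I4 WR R1
c27: I5 RO · I6→MUL
c29: I5 EX
c30: I5 WR R0
c31: I6 RO
c37: I6 EX
c38: I6 WR R4

cycle = 29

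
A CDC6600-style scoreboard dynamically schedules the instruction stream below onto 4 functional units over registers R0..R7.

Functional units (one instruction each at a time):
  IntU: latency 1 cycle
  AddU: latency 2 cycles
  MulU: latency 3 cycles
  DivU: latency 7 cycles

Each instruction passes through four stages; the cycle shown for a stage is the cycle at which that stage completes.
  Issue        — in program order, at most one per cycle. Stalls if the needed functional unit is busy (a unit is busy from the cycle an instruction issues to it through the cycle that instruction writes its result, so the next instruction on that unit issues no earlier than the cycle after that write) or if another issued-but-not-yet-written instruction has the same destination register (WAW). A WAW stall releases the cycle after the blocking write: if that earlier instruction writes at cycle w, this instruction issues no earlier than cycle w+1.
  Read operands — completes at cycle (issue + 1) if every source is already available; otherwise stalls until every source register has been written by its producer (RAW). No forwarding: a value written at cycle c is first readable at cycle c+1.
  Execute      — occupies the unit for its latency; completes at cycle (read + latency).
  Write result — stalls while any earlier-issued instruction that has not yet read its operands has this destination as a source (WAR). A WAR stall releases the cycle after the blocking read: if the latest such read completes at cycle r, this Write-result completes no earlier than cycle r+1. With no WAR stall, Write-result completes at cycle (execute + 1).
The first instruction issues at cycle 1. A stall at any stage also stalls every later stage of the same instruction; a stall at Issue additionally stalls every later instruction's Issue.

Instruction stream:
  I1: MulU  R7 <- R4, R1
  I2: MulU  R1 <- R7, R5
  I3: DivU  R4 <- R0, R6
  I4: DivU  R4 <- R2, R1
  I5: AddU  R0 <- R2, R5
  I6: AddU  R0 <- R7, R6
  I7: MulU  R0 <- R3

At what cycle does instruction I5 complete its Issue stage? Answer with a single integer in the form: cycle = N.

I1 -> (1, 2, 5, 6)
I2 -> (7, 8, 11, 12)  // struct: MulU busy until I1 writes@6
I3 -> (8, 9, 16, 17)
I4 -> (18, 19, 26, 27)  // struct: DivU busy until I3 writes@17
I5 -> (19, 20, 22, 23)
I6 -> (24, 25, 27, 28)  // struct: AddU busy until I5 writes@23
I7 -> (29, 30, 33, 34)  // WAW R0: wait I6 write@28

cycle = 19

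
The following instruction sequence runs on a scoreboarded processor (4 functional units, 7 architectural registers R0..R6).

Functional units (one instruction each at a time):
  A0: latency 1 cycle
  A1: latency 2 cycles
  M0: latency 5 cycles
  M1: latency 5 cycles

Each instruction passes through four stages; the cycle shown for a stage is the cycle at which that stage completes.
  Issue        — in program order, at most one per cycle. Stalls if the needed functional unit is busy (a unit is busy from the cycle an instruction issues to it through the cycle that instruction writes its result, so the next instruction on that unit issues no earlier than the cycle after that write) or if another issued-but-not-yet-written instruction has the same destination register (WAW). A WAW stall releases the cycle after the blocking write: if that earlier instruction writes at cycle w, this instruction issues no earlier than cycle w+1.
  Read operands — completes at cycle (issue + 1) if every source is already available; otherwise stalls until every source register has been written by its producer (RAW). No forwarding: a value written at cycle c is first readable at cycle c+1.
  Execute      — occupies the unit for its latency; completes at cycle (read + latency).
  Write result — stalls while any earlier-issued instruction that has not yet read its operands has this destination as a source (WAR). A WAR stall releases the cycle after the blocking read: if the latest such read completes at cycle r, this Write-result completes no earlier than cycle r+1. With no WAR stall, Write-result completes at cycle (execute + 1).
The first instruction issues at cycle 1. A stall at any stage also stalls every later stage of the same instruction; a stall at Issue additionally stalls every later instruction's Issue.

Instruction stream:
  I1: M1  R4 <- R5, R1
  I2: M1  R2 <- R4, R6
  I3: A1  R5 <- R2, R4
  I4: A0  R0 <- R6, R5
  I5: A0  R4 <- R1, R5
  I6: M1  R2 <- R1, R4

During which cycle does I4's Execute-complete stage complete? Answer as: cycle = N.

cycle = 22

c1: I1 issues→M1
c2: I1 reads
c7: I1 exec-done
c8: I1 writes R4
c9: I2 issues→M1
c10: I2 reads; I3 issues→A1
c11: I4 issues→A0
c15: I2 exec-done
c16: I2 writes R2
c17: I3 reads
c19: I3 exec-done
c20: I3 writes R5
c21: I4 reads
c22: I4 exec-done
c23: I4 writes R0
c24: I5 issues→A0
c25: I5 reads; I6 issues→M1
c26: I5 exec-done
c27: I5 writes R4
c28: I6 reads
c33: I6 exec-done
c34: I6 writes R2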